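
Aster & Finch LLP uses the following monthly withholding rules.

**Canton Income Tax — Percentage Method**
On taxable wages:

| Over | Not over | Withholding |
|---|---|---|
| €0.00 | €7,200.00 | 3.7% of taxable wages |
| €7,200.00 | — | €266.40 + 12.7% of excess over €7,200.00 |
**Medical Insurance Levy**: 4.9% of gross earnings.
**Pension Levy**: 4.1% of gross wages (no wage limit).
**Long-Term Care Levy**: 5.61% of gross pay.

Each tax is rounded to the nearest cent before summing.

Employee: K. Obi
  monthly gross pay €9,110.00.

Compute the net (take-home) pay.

€7,270.06

Canton Income Tax: taxable = €9,110.00
  €266.40 + 12.7% × (€9,110.00 − €7,200.00) = €266.40 + 12.7% × €1,910.00 = €508.97
Medical Insurance Levy: 4.9% × €9,110.00 = €446.39
Pension Levy: 4.1% × €9,110.00 = €373.51
Long-Term Care Levy: 5.61% × €9,110.00 = €511.07
Total withheld: €508.97 + €446.39 + €373.51 + €511.07 = €1,839.94
Net pay: €9,110.00 − €1,839.94 = €7,270.06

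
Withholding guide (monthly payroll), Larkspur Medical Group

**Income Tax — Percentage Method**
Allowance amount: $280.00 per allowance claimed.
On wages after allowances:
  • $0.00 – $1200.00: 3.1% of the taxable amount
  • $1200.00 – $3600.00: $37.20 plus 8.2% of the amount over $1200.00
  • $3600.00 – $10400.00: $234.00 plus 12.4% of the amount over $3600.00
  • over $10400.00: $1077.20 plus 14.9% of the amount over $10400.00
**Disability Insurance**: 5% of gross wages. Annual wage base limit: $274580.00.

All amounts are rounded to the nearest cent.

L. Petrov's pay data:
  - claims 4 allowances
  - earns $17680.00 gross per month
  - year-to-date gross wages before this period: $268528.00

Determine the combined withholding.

Income Tax: taxable = $17680.00 − 4×$280.00 = $16560.00
  $1077.20 + 14.9% × ($16560.00 − $10400.00) = $1077.20 + 14.9% × $6160.00 = $1995.04
Disability Insurance: cap $274580.00 − YTD $268528.00 = $6052.00 subject; 5% × $6052.00 = $302.60
Total: $1995.04 + $302.60 = $2297.64

$2297.64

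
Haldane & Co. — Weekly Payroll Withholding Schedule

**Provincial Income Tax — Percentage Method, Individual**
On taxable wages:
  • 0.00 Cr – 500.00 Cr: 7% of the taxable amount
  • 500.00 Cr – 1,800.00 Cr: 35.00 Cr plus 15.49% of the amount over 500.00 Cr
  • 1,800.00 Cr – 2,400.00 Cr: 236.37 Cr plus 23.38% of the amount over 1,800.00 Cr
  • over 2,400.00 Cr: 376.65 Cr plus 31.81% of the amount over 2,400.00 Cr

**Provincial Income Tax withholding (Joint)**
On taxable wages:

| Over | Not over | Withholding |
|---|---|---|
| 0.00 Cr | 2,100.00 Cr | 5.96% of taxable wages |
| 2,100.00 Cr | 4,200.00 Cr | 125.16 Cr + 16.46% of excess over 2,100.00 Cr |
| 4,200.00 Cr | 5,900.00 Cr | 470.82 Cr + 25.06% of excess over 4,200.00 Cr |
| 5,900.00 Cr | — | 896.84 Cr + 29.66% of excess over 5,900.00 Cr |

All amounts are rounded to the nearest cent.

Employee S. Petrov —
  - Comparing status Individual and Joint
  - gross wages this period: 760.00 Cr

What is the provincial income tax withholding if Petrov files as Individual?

75.27 Cr

Provincial Income Tax (Individual): taxable = 760.00 Cr
  35.00 Cr + 15.49% × (760.00 Cr − 500.00 Cr) = 35.00 Cr + 15.49% × 260.00 Cr = 75.27 Cr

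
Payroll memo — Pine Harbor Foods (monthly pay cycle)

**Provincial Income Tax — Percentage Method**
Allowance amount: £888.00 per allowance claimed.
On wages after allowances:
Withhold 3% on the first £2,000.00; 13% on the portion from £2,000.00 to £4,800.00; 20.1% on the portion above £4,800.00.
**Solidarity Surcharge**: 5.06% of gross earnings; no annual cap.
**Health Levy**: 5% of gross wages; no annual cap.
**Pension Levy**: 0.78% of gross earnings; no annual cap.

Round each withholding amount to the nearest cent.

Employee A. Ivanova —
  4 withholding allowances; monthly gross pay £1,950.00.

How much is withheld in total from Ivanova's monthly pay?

£211.38

Provincial Income Tax: taxable = £1,950.00 − 4×£888.00 = £-1,602.00
  Taxable ≤ 0 → £0.00
Solidarity Surcharge: 5.06% × £1,950.00 = £98.67
Health Levy: 5% × £1,950.00 = £97.50
Pension Levy: 0.78% × £1,950.00 = £15.21
Total: £0.00 + £98.67 + £97.50 + £15.21 = £211.38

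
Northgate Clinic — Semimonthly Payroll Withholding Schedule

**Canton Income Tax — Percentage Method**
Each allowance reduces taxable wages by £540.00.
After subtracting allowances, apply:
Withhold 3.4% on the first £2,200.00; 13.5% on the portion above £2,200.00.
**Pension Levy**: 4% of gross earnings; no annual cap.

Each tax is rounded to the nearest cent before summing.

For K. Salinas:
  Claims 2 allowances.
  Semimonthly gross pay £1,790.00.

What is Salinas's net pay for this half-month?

£1,694.26

Canton Income Tax: taxable = £1,790.00 − 2×£540.00 = £710.00
  3.4% × £710.00 = £24.14
Pension Levy: 4% × £1,790.00 = £71.60
Total withheld: £24.14 + £71.60 = £95.74
Net pay: £1,790.00 − £95.74 = £1,694.26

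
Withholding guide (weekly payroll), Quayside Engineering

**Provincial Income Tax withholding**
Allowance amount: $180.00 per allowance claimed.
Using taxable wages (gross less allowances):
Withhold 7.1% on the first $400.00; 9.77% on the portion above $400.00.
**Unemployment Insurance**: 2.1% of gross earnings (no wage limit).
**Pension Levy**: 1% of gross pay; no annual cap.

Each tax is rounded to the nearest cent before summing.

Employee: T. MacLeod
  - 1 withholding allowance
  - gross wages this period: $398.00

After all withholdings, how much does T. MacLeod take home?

$370.18

Provincial Income Tax: taxable = $398.00 − 1×$180.00 = $218.00
  7.1% × $218.00 = $15.48
Unemployment Insurance: 2.1% × $398.00 = $8.36
Pension Levy: 1% × $398.00 = $3.98
Total withheld: $15.48 + $8.36 + $3.98 = $27.82
Net pay: $398.00 − $27.82 = $370.18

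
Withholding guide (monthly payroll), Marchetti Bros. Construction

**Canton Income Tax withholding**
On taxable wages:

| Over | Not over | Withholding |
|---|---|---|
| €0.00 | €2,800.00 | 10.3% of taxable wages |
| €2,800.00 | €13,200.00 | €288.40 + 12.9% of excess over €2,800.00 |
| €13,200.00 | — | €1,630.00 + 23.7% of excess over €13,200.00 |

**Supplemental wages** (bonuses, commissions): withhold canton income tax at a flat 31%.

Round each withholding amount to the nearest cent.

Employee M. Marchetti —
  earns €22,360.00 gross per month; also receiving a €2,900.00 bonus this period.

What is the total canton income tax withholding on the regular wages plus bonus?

Canton Income Tax: taxable = €22,360.00
  €1,630.00 + 23.7% × (€22,360.00 − €13,200.00) = €1,630.00 + 23.7% × €9,160.00 = €3,800.92
Supplemental (31% flat on bonus): 31% × €2,900.00 = €899.00
Total canton income tax: €3,800.92 + €899.00 = €4,699.92

€4,699.92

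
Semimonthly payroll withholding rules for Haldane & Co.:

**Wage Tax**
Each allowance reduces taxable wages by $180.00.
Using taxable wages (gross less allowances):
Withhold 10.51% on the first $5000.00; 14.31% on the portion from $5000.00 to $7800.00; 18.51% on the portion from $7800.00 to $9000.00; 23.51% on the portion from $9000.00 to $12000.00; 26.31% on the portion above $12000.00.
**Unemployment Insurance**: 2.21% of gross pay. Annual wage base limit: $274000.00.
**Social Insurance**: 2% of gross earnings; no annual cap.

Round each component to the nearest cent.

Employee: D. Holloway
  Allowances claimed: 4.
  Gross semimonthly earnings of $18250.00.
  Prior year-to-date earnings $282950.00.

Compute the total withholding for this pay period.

Wage Tax: taxable = $18250.00 − 4×$180.00 = $17530.00
  $1853.60 + 26.31% × ($17530.00 − $12000.00) = $1853.60 + 26.31% × $5530.00 = $3308.54
Unemployment Insurance: YTD $282950.00 ≥ cap $274000.00 → $0.00
Social Insurance: 2% × $18250.00 = $365.00
Total: $3308.54 + $0.00 + $365.00 = $3673.54

$3673.54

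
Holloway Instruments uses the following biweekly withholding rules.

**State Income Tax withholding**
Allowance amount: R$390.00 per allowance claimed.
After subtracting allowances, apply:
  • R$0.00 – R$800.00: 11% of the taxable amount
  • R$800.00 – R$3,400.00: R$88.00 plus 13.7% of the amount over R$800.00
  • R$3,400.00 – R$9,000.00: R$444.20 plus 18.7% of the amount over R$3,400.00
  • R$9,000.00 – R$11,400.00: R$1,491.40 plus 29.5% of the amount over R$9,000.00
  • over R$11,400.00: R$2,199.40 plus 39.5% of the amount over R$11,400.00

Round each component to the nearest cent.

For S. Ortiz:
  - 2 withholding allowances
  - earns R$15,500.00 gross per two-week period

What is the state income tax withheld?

State Income Tax: taxable = R$15,500.00 − 2×R$390.00 = R$14,720.00
  R$2,199.40 + 39.5% × (R$14,720.00 − R$11,400.00) = R$2,199.40 + 39.5% × R$3,320.00 = R$3,510.80

R$3,510.80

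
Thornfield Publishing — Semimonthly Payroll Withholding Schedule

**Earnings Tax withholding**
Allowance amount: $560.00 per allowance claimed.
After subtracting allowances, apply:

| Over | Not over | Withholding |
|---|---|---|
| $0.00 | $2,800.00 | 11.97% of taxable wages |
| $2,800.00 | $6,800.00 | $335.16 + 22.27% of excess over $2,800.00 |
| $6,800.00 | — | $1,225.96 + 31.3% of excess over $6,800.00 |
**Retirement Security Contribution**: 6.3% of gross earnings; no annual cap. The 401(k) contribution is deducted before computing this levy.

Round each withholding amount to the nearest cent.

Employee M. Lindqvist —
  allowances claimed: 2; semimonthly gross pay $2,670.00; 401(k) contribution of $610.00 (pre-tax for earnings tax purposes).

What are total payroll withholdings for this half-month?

Earnings Tax: taxable = $2,670.00 − $610.00 − 2×$560.00 = $940.00
  11.97% × $940.00 = $112.52
Retirement Security Contribution: 6.3% × $2,060.00 = $129.78
Total: $112.52 + $129.78 = $242.30

$242.30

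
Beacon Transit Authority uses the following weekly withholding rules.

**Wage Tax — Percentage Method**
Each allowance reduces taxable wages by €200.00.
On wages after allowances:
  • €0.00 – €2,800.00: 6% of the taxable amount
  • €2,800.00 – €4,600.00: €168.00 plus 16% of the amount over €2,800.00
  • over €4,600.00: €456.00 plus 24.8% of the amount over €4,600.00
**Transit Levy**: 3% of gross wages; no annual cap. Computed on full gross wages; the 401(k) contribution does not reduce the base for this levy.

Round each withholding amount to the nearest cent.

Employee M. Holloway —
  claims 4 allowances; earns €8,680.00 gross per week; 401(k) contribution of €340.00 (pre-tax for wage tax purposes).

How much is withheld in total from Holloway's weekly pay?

Wage Tax: taxable = €8,680.00 − €340.00 − 4×€200.00 = €7,540.00
  €456.00 + 24.8% × (€7,540.00 − €4,600.00) = €456.00 + 24.8% × €2,940.00 = €1,185.12
Transit Levy: 3% × €8,680.00 = €260.40
Total: €1,185.12 + €260.40 = €1,445.52

€1,445.52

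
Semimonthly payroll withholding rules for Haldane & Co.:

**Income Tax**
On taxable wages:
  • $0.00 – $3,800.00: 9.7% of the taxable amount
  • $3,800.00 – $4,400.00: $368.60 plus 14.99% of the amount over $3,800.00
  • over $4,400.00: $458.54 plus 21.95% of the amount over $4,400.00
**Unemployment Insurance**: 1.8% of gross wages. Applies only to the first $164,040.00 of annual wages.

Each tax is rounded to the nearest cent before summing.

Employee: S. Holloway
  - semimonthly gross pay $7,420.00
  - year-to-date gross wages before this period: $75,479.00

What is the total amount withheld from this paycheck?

Income Tax: taxable = $7,420.00
  $458.54 + 21.95% × ($7,420.00 − $4,400.00) = $458.54 + 21.95% × $3,020.00 = $1,121.43
Unemployment Insurance: 1.8% × $7,420.00 = $133.56
Total: $1,121.43 + $133.56 = $1,254.99

$1,254.99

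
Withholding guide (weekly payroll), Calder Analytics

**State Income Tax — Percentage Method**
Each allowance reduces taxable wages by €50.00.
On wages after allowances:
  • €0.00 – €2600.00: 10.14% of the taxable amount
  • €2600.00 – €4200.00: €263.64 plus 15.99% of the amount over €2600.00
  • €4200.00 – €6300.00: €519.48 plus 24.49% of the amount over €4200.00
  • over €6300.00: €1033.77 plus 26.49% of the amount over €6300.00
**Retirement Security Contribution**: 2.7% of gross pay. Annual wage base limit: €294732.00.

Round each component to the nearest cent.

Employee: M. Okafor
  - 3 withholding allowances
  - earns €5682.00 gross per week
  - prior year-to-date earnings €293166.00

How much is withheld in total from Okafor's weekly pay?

€887.97

State Income Tax: taxable = €5682.00 − 3×€50.00 = €5532.00
  €519.48 + 24.49% × (€5532.00 − €4200.00) = €519.48 + 24.49% × €1332.00 = €845.69
Retirement Security Contribution: cap €294732.00 − YTD €293166.00 = €1566.00 subject; 2.7% × €1566.00 = €42.28
Total: €845.69 + €42.28 = €887.97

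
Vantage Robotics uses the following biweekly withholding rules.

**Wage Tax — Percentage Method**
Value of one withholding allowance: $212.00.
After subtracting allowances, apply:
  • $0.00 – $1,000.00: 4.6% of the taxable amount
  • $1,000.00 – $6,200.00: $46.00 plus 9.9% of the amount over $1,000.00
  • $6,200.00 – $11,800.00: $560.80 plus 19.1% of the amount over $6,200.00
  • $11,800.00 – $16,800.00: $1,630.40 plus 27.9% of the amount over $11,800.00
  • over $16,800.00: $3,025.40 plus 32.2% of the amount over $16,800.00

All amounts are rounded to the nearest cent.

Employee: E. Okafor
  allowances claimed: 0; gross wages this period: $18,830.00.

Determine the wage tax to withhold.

Wage Tax: taxable = $18,830.00
  $3,025.40 + 32.2% × ($18,830.00 − $16,800.00) = $3,025.40 + 32.2% × $2,030.00 = $3,679.06

$3,679.06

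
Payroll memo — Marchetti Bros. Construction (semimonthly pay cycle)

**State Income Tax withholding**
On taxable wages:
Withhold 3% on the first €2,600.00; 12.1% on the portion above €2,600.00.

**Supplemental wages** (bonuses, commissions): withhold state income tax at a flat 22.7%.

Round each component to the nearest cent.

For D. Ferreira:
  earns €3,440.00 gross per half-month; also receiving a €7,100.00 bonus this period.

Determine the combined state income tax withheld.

State Income Tax: taxable = €3,440.00
  €78.00 + 12.1% × (€3,440.00 − €2,600.00) = €78.00 + 12.1% × €840.00 = €179.64
Supplemental (22.7% flat on bonus): 22.7% × €7,100.00 = €1,611.70
Total state income tax: €179.64 + €1,611.70 = €1,791.34

€1,791.34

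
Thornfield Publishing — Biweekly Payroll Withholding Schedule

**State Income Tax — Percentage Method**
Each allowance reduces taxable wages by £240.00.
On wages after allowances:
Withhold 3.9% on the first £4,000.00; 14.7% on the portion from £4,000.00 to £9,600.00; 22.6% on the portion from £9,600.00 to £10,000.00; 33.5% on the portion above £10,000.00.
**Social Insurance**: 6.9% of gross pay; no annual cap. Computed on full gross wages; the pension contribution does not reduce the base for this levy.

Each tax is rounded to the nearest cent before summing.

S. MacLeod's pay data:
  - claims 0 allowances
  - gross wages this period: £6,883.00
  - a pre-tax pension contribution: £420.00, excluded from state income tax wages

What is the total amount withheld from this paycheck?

£992.99

State Income Tax: taxable = £6,883.00 − £420.00 = £6,463.00
  £156.00 + 14.7% × (£6,463.00 − £4,000.00) = £156.00 + 14.7% × £2,463.00 = £518.06
Social Insurance: 6.9% × £6,883.00 = £474.93
Total: £518.06 + £474.93 = £992.99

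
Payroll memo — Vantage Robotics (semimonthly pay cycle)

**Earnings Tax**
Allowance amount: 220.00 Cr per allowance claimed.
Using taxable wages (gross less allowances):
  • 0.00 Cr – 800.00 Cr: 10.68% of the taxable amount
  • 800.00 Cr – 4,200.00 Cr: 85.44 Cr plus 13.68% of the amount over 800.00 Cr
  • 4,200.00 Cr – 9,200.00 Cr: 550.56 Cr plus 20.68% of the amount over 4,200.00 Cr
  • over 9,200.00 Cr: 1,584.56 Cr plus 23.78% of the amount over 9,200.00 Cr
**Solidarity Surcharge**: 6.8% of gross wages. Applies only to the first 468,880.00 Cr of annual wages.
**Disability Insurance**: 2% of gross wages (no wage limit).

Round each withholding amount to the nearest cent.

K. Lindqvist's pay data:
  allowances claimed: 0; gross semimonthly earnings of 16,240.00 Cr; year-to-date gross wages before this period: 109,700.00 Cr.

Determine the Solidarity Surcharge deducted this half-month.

1,104.32 Cr

Solidarity Surcharge: 6.8% × 16,240.00 Cr = 1,104.32 Cr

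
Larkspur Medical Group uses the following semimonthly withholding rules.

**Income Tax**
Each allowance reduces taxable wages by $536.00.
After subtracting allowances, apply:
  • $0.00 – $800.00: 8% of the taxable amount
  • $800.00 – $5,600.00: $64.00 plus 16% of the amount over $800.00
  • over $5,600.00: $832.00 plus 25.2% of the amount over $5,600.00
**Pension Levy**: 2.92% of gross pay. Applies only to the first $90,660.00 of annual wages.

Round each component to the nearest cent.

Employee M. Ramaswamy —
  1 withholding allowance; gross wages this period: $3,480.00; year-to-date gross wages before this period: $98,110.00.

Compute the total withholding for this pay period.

Income Tax: taxable = $3,480.00 − 1×$536.00 = $2,944.00
  $64.00 + 16% × ($2,944.00 − $800.00) = $64.00 + 16% × $2,144.00 = $407.04
Pension Levy: YTD $98,110.00 ≥ cap $90,660.00 → $0.00
Total: $407.04 + $0.00 = $407.04

$407.04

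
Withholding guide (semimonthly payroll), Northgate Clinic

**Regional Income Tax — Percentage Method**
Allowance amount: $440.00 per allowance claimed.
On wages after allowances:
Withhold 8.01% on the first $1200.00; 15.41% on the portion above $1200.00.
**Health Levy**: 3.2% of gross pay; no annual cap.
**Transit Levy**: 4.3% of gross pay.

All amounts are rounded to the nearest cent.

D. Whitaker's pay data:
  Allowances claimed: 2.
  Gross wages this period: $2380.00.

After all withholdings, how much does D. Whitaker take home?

Regional Income Tax: taxable = $2380.00 − 2×$440.00 = $1500.00
  $96.12 + 15.41% × ($1500.00 − $1200.00) = $96.12 + 15.41% × $300.00 = $142.35
Health Levy: 3.2% × $2380.00 = $76.16
Transit Levy: 4.3% × $2380.00 = $102.34
Total withheld: $142.35 + $76.16 + $102.34 = $320.85
Net pay: $2380.00 − $320.85 = $2059.15

$2059.15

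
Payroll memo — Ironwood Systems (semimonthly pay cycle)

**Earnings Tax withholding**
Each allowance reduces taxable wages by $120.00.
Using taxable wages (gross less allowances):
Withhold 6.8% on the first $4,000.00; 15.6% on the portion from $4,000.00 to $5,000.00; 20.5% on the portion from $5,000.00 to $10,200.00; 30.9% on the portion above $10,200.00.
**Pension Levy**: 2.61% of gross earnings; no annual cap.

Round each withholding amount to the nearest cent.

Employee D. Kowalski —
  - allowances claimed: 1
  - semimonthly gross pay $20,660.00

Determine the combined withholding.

Earnings Tax: taxable = $20,660.00 − 1×$120.00 = $20,540.00
  $1,494.00 + 30.9% × ($20,540.00 − $10,200.00) = $1,494.00 + 30.9% × $10,340.00 = $4,689.06
Pension Levy: 2.61% × $20,660.00 = $539.23
Total: $4,689.06 + $539.23 = $5,228.29

$5,228.29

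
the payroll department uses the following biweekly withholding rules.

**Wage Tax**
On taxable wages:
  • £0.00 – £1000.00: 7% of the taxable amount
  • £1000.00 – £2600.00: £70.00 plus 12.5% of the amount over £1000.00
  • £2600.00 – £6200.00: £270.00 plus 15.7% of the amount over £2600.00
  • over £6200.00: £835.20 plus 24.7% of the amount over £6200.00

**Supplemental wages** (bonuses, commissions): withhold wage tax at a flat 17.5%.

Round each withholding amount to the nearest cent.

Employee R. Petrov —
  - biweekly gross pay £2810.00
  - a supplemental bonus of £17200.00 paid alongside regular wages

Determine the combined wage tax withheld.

£3312.97

Wage Tax: taxable = £2810.00
  £270.00 + 15.7% × (£2810.00 − £2600.00) = £270.00 + 15.7% × £210.00 = £302.97
Supplemental (17.5% flat on bonus): 17.5% × £17200.00 = £3010.00
Total wage tax: £302.97 + £3010.00 = £3312.97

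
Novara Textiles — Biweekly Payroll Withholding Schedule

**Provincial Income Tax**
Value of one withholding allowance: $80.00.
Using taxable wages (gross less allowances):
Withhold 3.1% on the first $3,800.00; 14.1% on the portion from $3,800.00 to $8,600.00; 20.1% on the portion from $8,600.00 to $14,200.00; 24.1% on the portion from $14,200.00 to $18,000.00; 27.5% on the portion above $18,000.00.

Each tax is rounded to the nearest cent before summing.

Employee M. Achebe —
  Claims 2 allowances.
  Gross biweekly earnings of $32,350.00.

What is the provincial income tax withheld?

Provincial Income Tax: taxable = $32,350.00 − 2×$80.00 = $32,190.00
  $2,836.00 + 27.5% × ($32,190.00 − $18,000.00) = $2,836.00 + 27.5% × $14,190.00 = $6,738.25

$6,738.25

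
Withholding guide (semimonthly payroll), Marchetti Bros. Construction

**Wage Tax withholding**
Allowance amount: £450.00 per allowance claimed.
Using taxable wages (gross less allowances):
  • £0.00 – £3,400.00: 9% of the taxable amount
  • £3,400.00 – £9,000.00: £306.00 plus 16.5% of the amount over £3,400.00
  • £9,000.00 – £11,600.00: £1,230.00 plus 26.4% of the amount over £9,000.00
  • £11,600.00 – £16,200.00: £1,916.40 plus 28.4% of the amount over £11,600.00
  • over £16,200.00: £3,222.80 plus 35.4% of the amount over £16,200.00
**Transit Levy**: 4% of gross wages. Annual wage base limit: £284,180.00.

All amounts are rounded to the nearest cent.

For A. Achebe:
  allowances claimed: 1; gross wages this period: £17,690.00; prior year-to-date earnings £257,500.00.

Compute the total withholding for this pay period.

Wage Tax: taxable = £17,690.00 − 1×£450.00 = £17,240.00
  £3,222.80 + 35.4% × (£17,240.00 − £16,200.00) = £3,222.80 + 35.4% × £1,040.00 = £3,590.96
Transit Levy: 4% × £17,690.00 = £707.60
Total: £3,590.96 + £707.60 = £4,298.56

£4,298.56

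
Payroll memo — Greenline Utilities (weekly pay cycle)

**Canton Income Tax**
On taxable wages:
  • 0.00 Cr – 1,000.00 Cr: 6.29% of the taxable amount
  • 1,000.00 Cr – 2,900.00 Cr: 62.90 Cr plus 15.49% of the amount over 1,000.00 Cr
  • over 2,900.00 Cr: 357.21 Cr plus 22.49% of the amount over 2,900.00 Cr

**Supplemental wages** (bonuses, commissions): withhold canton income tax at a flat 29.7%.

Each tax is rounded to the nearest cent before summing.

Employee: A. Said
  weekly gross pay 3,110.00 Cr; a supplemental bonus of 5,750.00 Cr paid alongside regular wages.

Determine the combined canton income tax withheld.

2,112.19 Cr

Canton Income Tax: taxable = 3,110.00 Cr
  357.21 Cr + 22.49% × (3,110.00 Cr − 2,900.00 Cr) = 357.21 Cr + 22.49% × 210.00 Cr = 404.44 Cr
Supplemental (29.7% flat on bonus): 29.7% × 5,750.00 Cr = 1,707.75 Cr
Total canton income tax: 404.44 Cr + 1,707.75 Cr = 2,112.19 Cr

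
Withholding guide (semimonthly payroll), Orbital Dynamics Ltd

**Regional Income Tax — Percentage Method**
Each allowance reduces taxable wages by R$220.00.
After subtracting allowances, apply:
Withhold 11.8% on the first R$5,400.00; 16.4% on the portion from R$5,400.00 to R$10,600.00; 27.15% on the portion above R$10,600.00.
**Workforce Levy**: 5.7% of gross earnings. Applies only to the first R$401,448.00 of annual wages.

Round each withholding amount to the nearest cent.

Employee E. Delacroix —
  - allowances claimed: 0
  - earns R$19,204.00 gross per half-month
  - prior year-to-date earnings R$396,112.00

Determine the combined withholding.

Regional Income Tax: taxable = R$19,204.00
  R$1,490.00 + 27.15% × (R$19,204.00 − R$10,600.00) = R$1,490.00 + 27.15% × R$8,604.00 = R$3,825.99
Workforce Levy: cap R$401,448.00 − YTD R$396,112.00 = R$5,336.00 subject; 5.7% × R$5,336.00 = R$304.15
Total: R$3,825.99 + R$304.15 = R$4,130.14

R$4,130.14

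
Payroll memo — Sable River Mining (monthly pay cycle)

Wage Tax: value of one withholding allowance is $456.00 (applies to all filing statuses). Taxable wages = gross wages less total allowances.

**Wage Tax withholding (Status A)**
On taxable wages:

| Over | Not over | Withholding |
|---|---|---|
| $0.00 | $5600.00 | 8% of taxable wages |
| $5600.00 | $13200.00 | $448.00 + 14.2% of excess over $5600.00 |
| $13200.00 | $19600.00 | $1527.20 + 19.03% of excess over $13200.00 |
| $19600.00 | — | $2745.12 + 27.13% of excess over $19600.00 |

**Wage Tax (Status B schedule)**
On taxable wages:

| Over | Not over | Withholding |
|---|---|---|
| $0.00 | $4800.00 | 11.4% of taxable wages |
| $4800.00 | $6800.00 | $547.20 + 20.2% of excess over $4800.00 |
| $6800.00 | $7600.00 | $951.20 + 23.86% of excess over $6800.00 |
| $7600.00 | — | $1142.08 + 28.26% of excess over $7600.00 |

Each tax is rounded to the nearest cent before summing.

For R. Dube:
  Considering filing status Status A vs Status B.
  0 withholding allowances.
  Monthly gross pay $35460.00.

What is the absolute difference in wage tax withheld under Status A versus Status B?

Wage Tax (Status A): taxable = $35460.00
  $2745.12 + 27.13% × ($35460.00 − $19600.00) = $2745.12 + 27.13% × $15860.00 = $7047.94
Wage Tax (Status B): taxable = $35460.00
  $1142.08 + 28.26% × ($35460.00 − $7600.00) = $1142.08 + 28.26% × $27860.00 = $9015.32
Difference: |$7047.94 − $9015.32| = $1967.38 (higher under Status B)

$1967.38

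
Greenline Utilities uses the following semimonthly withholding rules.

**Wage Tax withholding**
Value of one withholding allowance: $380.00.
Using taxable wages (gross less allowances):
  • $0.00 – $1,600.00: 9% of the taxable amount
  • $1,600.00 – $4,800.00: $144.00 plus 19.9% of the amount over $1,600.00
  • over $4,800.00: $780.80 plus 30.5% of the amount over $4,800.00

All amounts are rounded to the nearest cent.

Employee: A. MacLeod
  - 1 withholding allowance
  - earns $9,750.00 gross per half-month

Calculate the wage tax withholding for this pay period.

$2,174.65

Wage Tax: taxable = $9,750.00 − 1×$380.00 = $9,370.00
  $780.80 + 30.5% × ($9,370.00 − $4,800.00) = $780.80 + 30.5% × $4,570.00 = $2,174.65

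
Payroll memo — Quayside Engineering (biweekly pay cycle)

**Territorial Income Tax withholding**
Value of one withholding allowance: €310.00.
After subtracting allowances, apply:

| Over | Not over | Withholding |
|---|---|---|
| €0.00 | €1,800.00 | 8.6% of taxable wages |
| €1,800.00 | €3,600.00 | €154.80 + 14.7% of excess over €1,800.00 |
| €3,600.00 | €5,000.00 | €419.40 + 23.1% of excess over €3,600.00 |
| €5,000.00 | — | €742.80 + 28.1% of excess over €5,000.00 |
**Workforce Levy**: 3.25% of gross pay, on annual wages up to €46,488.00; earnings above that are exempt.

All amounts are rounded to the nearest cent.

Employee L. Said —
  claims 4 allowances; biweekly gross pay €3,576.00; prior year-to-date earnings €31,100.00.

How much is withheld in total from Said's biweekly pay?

Territorial Income Tax: taxable = €3,576.00 − 4×€310.00 = €2,336.00
  €154.80 + 14.7% × (€2,336.00 − €1,800.00) = €154.80 + 14.7% × €536.00 = €233.59
Workforce Levy: 3.25% × €3,576.00 = €116.22
Total: €233.59 + €116.22 = €349.81

€349.81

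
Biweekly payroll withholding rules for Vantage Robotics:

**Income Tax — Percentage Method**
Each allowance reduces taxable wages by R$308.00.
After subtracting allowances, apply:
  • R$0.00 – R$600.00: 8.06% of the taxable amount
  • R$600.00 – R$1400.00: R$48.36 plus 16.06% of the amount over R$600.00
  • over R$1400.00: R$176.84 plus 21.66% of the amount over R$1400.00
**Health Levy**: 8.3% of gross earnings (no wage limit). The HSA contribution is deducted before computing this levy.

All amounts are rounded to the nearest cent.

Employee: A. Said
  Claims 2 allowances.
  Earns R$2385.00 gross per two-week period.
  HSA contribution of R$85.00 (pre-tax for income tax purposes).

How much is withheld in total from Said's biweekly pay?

R$429.25

Income Tax: taxable = R$2385.00 − R$85.00 − 2×R$308.00 = R$1684.00
  R$176.84 + 21.66% × (R$1684.00 − R$1400.00) = R$176.84 + 21.66% × R$284.00 = R$238.35
Health Levy: 8.3% × R$2300.00 = R$190.90
Total: R$238.35 + R$190.90 = R$429.25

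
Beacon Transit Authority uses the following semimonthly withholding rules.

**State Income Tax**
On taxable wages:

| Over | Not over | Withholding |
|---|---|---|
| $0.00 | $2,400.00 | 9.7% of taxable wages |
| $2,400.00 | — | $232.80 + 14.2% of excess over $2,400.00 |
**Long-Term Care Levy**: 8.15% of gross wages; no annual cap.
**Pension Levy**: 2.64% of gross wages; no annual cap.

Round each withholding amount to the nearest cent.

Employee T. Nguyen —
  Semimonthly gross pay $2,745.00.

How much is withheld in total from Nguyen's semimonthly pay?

$577.98

State Income Tax: taxable = $2,745.00
  $232.80 + 14.2% × ($2,745.00 − $2,400.00) = $232.80 + 14.2% × $345.00 = $281.79
Long-Term Care Levy: 8.15% × $2,745.00 = $223.72
Pension Levy: 2.64% × $2,745.00 = $72.47
Total: $281.79 + $223.72 + $72.47 = $577.98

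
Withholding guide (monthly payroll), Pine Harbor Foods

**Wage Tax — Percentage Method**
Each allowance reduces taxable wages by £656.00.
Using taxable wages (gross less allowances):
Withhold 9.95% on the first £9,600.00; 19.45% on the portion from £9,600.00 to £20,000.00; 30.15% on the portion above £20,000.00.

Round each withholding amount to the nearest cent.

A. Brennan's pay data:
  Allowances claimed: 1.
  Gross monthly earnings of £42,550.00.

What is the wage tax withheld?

£9,579.04

Wage Tax: taxable = £42,550.00 − 1×£656.00 = £41,894.00
  £2,978.00 + 30.15% × (£41,894.00 − £20,000.00) = £2,978.00 + 30.15% × £21,894.00 = £9,579.04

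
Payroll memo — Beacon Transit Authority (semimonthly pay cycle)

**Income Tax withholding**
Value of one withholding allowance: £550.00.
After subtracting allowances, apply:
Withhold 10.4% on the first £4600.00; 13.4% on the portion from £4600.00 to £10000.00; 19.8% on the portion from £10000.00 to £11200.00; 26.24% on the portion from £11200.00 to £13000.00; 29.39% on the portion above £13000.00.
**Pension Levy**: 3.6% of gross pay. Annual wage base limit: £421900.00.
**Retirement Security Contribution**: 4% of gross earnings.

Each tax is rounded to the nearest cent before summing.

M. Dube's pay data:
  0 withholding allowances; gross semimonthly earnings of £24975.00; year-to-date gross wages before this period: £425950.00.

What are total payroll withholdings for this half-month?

£6430.37

Income Tax: taxable = £24975.00
  £1911.92 + 29.39% × (£24975.00 − £13000.00) = £1911.92 + 29.39% × £11975.00 = £5431.37
Pension Levy: YTD £425950.00 ≥ cap £421900.00 → £0.00
Retirement Security Contribution: 4% × £24975.00 = £999.00
Total: £5431.37 + £0.00 + £999.00 = £6430.37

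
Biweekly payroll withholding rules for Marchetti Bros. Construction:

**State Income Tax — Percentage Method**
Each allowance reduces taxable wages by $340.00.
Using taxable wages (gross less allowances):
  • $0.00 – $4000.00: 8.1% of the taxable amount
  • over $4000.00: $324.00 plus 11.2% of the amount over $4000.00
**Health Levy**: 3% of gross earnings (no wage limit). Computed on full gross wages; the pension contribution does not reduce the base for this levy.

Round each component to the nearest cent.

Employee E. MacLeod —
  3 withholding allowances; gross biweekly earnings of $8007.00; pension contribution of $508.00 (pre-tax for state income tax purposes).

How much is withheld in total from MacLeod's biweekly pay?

$841.86

State Income Tax: taxable = $8007.00 − $508.00 − 3×$340.00 = $6479.00
  $324.00 + 11.2% × ($6479.00 − $4000.00) = $324.00 + 11.2% × $2479.00 = $601.65
Health Levy: 3% × $8007.00 = $240.21
Total: $601.65 + $240.21 = $841.86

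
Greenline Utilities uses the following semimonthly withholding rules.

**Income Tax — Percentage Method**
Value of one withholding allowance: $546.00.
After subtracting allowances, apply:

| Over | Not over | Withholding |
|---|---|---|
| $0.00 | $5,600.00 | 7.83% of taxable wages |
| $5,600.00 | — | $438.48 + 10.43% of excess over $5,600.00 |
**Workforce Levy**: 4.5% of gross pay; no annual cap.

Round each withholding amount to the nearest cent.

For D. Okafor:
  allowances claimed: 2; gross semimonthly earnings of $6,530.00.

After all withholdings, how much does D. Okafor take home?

Income Tax: taxable = $6,530.00 − 2×$546.00 = $5,438.00
  7.83% × $5,438.00 = $425.80
Workforce Levy: 4.5% × $6,530.00 = $293.85
Total withheld: $425.80 + $293.85 = $719.65
Net pay: $6,530.00 − $719.65 = $5,810.35

$5,810.35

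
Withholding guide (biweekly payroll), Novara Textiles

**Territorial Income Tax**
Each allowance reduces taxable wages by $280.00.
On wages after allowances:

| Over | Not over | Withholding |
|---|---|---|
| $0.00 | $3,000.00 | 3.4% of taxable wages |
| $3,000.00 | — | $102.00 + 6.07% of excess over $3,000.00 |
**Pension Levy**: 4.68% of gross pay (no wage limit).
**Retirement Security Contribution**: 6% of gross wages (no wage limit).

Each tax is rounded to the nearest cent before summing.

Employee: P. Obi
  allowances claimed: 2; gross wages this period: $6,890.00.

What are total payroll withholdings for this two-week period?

Territorial Income Tax: taxable = $6,890.00 − 2×$280.00 = $6,330.00
  $102.00 + 6.07% × ($6,330.00 − $3,000.00) = $102.00 + 6.07% × $3,330.00 = $304.13
Pension Levy: 4.68% × $6,890.00 = $322.45
Retirement Security Contribution: 6% × $6,890.00 = $413.40
Total: $304.13 + $322.45 + $413.40 = $1,039.98

$1,039.98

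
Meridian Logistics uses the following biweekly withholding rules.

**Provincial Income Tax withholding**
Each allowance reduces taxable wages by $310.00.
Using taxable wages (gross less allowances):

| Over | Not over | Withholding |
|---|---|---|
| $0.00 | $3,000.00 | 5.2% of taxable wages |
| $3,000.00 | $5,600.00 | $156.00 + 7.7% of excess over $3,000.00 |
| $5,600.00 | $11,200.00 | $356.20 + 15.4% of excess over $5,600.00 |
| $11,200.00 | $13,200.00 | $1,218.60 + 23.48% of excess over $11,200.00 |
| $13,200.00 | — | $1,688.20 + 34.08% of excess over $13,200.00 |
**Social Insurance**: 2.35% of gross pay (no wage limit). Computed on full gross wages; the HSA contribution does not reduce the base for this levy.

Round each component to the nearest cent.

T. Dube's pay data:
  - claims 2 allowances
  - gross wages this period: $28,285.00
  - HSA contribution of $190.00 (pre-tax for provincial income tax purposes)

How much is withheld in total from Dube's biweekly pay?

$7,217.82

Provincial Income Tax: taxable = $28,285.00 − $190.00 − 2×$310.00 = $27,475.00
  $1,688.20 + 34.08% × ($27,475.00 − $13,200.00) = $1,688.20 + 34.08% × $14,275.00 = $6,553.12
Social Insurance: 2.35% × $28,285.00 = $664.70
Total: $6,553.12 + $664.70 = $7,217.82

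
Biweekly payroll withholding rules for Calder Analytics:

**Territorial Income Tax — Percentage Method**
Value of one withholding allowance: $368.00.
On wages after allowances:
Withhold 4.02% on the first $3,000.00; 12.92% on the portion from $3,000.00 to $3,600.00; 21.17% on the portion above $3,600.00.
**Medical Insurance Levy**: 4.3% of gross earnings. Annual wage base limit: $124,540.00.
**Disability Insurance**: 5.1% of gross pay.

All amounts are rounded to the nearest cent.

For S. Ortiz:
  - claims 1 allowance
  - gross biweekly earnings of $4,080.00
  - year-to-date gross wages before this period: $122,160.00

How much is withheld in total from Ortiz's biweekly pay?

$532.25

Territorial Income Tax: taxable = $4,080.00 − 1×$368.00 = $3,712.00
  $198.12 + 21.17% × ($3,712.00 − $3,600.00) = $198.12 + 21.17% × $112.00 = $221.83
Medical Insurance Levy: cap $124,540.00 − YTD $122,160.00 = $2,380.00 subject; 4.3% × $2,380.00 = $102.34
Disability Insurance: 5.1% × $4,080.00 = $208.08
Total: $221.83 + $102.34 + $208.08 = $532.25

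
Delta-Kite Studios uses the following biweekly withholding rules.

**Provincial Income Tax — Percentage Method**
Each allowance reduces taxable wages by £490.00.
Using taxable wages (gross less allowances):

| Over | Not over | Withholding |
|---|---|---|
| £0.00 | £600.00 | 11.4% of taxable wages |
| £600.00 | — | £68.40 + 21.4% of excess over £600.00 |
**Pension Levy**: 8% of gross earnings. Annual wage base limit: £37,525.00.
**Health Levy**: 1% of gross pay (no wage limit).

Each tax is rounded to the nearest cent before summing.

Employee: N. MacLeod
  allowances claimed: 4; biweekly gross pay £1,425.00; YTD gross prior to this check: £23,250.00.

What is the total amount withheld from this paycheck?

Provincial Income Tax: taxable = £1,425.00 − 4×£490.00 = £-535.00
  Taxable ≤ 0 → £0.00
Pension Levy: 8% × £1,425.00 = £114.00
Health Levy: 1% × £1,425.00 = £14.25
Total: £0.00 + £114.00 + £14.25 = £128.25

£128.25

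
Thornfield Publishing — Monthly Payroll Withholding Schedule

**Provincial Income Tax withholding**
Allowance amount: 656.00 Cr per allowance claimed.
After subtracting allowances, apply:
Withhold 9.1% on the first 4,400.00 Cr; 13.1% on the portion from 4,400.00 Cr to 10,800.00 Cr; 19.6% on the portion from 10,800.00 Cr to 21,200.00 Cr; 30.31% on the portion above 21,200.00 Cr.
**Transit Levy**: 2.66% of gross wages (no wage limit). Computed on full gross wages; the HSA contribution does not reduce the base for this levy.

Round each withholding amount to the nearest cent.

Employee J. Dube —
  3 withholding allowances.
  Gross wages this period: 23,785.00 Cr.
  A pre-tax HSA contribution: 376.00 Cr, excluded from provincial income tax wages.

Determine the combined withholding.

3,982.93 Cr

Provincial Income Tax: taxable = 23,785.00 Cr − 376.00 Cr − 3×656.00 Cr = 21,441.00 Cr
  3,277.20 Cr + 30.31% × (21,441.00 Cr − 21,200.00 Cr) = 3,277.20 Cr + 30.31% × 241.00 Cr = 3,350.25 Cr
Transit Levy: 2.66% × 23,785.00 Cr = 632.68 Cr
Total: 3,350.25 Cr + 632.68 Cr = 3,982.93 Cr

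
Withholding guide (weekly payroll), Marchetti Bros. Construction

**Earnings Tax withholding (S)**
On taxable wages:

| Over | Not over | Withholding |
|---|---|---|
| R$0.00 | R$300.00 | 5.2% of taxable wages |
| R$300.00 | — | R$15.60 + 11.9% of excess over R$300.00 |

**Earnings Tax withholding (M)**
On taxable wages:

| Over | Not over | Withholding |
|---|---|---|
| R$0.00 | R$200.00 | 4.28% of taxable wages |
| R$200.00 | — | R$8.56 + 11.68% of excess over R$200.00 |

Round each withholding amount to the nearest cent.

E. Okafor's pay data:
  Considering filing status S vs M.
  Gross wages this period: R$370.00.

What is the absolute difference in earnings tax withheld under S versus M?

Earnings Tax (S): taxable = R$370.00
  R$15.60 + 11.9% × (R$370.00 − R$300.00) = R$15.60 + 11.9% × R$70.00 = R$23.93
Earnings Tax (M): taxable = R$370.00
  R$8.56 + 11.68% × (R$370.00 − R$200.00) = R$8.56 + 11.68% × R$170.00 = R$28.42
Difference: |R$23.93 − R$28.42| = R$4.49 (higher under M)

R$4.49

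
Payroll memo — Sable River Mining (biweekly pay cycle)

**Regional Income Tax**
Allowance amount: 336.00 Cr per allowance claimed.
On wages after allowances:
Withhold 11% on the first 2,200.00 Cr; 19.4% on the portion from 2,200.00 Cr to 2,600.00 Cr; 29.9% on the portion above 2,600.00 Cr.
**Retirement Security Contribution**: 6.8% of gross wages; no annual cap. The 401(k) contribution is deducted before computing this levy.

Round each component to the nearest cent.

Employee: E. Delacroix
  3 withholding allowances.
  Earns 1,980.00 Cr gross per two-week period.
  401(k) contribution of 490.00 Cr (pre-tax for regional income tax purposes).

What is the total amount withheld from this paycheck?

Regional Income Tax: taxable = 1,980.00 Cr − 490.00 Cr − 3×336.00 Cr = 482.00 Cr
  11% × 482.00 Cr = 53.02 Cr
Retirement Security Contribution: 6.8% × 1,490.00 Cr = 101.32 Cr
Total: 53.02 Cr + 101.32 Cr = 154.34 Cr

154.34 Cr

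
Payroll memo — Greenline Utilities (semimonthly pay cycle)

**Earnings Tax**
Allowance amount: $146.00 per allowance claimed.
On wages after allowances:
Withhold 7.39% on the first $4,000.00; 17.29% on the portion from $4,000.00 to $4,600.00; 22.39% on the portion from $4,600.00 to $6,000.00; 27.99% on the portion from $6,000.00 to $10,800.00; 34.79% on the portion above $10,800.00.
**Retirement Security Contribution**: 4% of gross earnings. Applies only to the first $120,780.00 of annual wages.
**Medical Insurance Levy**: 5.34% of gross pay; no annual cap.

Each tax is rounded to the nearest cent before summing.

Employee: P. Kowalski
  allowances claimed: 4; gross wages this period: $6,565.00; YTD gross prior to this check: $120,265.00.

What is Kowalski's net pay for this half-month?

Earnings Tax: taxable = $6,565.00 − 4×$146.00 = $5,981.00
  $399.34 + 22.39% × ($5,981.00 − $4,600.00) = $399.34 + 22.39% × $1,381.00 = $708.55
Retirement Security Contribution: cap $120,780.00 − YTD $120,265.00 = $515.00 subject; 4% × $515.00 = $20.60
Medical Insurance Levy: 5.34% × $6,565.00 = $350.57
Total withheld: $708.55 + $20.60 + $350.57 = $1,079.72
Net pay: $6,565.00 − $1,079.72 = $5,485.28

$5,485.28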